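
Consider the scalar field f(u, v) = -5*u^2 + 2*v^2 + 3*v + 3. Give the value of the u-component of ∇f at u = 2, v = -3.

-20

(∇f)_1 = ∂f/∂u = -10*u
At (2, -3): -20.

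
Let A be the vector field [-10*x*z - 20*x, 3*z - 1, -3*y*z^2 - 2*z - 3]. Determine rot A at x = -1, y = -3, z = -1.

(∇×A)₁ = ∂A₃/∂y − ∂A₂/∂z = -3*z^2 - 3
(∇×A)₂ = ∂A₁/∂z − ∂A₃/∂x = -10*x
(∇×A)₃ = ∂A₂/∂x − ∂A₁/∂y = 0
∇×A = (-3*z^2 - 3, -10*x, 0)
At (-1, -3, -1): (-6, 10, 0).

(-6, 10, 0)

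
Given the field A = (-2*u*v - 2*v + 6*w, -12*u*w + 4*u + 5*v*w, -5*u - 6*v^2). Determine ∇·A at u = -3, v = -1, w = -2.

∂A₁/∂u = -2*v
∂A₂/∂v = 5*w
∂A₃/∂w = 0
∇·A = -2*v + 5*w
At (-3, -1, -2): -8.

-8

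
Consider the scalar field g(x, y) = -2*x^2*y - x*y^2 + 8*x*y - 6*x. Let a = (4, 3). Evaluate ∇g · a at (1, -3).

-72

∂g/∂x = -4*x*y - y^2 + 8*y - 6
∂g/∂y = -2*x^2 - 2*x*y + 8*x
∇g at (1, -3) = (-27, 12)
∇g · a = (-27)(4) + (12)(3) = -72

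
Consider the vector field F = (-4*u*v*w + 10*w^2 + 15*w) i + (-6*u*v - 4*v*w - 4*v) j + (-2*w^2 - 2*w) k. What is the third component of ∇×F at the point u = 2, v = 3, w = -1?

(∇×F)_3 = ∂F₂/∂u − ∂F₁/∂v
= -6*v − (-4*u*w)
= 4*u*w - 6*v
At (2, 3, -1): -26.

-26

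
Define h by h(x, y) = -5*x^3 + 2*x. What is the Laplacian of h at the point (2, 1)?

-60

∂²h/∂x² = -30*x
∂²h/∂y² = 0
∇²h = -30*x
At (2, 1): -60.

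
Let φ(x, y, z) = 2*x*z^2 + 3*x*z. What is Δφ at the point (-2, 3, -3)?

∂²φ/∂x² = 0
∂²φ/∂y² = 0
∂²φ/∂z² = 4*x
∇²φ = 4*x
At (-2, 3, -3): -8.

-8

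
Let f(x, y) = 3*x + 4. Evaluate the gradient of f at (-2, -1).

∂f/∂x = 3
∂f/∂y = 0
∇f = (3, 0)
At (-2, -1): (3, 0).

(3, 0)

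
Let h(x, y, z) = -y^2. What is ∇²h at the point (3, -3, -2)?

-2

∂²h/∂x² = 0
∂²h/∂y² = -2
∂²h/∂z² = 0
∇²h = -2
At (3, -3, -2): -2.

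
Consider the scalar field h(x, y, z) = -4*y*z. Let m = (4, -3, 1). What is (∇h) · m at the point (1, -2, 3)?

44

∂h/∂x = 0
∂h/∂y = -4*z
∂h/∂z = -4*y
∇h at (1, -2, 3) = (0, -12, 8)
∇h · m = (0)(4) + (-12)(-3) + (8)(1) = 44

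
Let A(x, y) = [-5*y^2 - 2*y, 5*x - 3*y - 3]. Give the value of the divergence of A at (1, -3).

-3

∂A₁/∂x = 0
∂A₂/∂y = -3
∇·A = -3
At (1, -3): -3.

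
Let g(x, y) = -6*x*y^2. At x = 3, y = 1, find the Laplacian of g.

∂²g/∂x² = 0
∂²g/∂y² = -12*x
∇²g = -12*x
At (3, 1): -36.

-36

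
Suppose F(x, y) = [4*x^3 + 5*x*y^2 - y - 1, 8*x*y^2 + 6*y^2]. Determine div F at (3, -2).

8

∂F₁/∂x = 12*x^2 + 5*y^2
∂F₂/∂y = 16*x*y + 12*y
∇·F = 12*x^2 + 16*x*y + 5*y^2 + 12*y
At (3, -2): 8.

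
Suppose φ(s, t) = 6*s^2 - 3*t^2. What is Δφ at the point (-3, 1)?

6

∂²φ/∂s² = 12
∂²φ/∂t² = -6
∇²φ = 6
At (-3, 1): 6.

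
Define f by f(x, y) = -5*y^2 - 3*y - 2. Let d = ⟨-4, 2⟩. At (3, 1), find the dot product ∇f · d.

-26

∂f/∂x = 0
∂f/∂y = -10*y - 3
∇f at (3, 1) = (0, -13)
∇f · d = (0)(-4) + (-13)(2) = -26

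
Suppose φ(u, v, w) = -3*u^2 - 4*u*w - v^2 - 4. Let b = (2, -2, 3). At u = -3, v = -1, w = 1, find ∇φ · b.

∂φ/∂u = -6*u - 4*w
∂φ/∂v = -2*v
∂φ/∂w = -4*u
∇φ at (-3, -1, 1) = (14, 2, 12)
∇φ · b = (14)(2) + (2)(-2) + (12)(3) = 60

60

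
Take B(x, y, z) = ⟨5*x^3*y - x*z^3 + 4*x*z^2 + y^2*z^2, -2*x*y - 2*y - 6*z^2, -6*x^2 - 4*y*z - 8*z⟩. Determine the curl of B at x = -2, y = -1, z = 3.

(24, -12, 60)

(∇×B)₁ = ∂B₃/∂y − ∂B₂/∂z = 8*z
(∇×B)₂ = ∂B₁/∂z − ∂B₃/∂x = -3*x*z^2 + 8*x*z + 12*x + 2*y^2*z
(∇×B)₃ = ∂B₂/∂x − ∂B₁/∂y = -5*x^3 - 2*y*z^2 - 2*y
∇×B = (8*z, -3*x*z^2 + 8*x*z + 12*x + 2*y^2*z, -5*x^3 - 2*y*z^2 - 2*y)
At (-2, -1, 3): (24, -12, 60).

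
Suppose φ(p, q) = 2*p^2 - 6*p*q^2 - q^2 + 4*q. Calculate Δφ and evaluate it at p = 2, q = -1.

∂²φ/∂p² = 4
∂²φ/∂q² = -2*(6*p + 1)
∇²φ = -12*p + 2
At (2, -1): -22.

-22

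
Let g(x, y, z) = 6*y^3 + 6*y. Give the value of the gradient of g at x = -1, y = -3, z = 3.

(0, 168, 0)

∂g/∂x = 0
∂g/∂y = 18*y^2 + 6
∂g/∂z = 0
∇g = (0, 18*y^2 + 6, 0)
At (-1, -3, 3): (0, 168, 0).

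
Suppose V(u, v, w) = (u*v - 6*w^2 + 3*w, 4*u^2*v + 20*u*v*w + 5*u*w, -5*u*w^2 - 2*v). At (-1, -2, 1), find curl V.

(-37, -4, -18)

(∇×V)₁ = ∂V₃/∂v − ∂V₂/∂w = -20*u*v - 5*u - 2
(∇×V)₂ = ∂V₁/∂w − ∂V₃/∂u = 5*w^2 - 12*w + 3
(∇×V)₃ = ∂V₂/∂u − ∂V₁/∂v = 8*u*v - u + 20*v*w + 5*w
∇×V = (-20*u*v - 5*u - 2, 5*w^2 - 12*w + 3, 8*u*v - u + 20*v*w + 5*w)
At (-1, -2, 1): (-37, -4, -18).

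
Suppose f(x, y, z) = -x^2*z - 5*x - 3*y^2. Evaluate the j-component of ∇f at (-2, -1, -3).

(∇f)_2 = ∂f/∂y = -6*y
At (-2, -1, -3): 6.

6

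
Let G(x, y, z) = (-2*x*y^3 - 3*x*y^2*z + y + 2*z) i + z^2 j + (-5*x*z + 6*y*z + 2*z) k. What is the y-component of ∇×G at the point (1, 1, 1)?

(∇×G)_2 = ∂G₁/∂z − ∂G₃/∂x
= -3*x*y^2 + 2 − (-5*z)
= -3*x*y^2 + 5*z + 2
At (1, 1, 1): 4.

4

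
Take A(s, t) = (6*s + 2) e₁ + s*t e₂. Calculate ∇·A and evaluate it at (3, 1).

9

∂A₁/∂s = 6
∂A₂/∂t = s
∇·A = s + 6
At (3, 1): 9.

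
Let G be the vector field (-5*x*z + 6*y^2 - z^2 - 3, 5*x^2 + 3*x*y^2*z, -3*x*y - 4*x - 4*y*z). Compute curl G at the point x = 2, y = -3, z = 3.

(-72, -21, 137)

(∇×G)₁ = ∂G₃/∂y − ∂G₂/∂z = -3*x*y^2 - 3*x - 4*z
(∇×G)₂ = ∂G₁/∂z − ∂G₃/∂x = -5*x + 3*y - 2*z + 4
(∇×G)₃ = ∂G₂/∂x − ∂G₁/∂y = 10*x + 3*y^2*z - 12*y
∇×G = (-3*x*y^2 - 3*x - 4*z, -5*x + 3*y - 2*z + 4, 10*x + 3*y^2*z - 12*y)
At (2, -3, 3): (-72, -21, 137).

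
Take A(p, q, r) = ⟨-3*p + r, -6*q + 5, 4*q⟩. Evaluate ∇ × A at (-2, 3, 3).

(∇×A)₁ = ∂A₃/∂q − ∂A₂/∂r = 4
(∇×A)₂ = ∂A₁/∂r − ∂A₃/∂p = 1
(∇×A)₃ = ∂A₂/∂p − ∂A₁/∂q = 0
∇×A = (4, 1, 0)
At (-2, 3, 3): (4, 1, 0).

(4, 1, 0)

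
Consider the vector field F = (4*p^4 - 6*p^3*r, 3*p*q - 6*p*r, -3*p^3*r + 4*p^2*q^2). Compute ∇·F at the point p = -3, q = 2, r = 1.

-522

∂F₁/∂p = 16*p^3 - 18*p^2*r
∂F₂/∂q = 3*p
∂F₃/∂r = -3*p^3
∇·F = 13*p^3 - 18*p^2*r + 3*p
At (-3, 2, 1): -522.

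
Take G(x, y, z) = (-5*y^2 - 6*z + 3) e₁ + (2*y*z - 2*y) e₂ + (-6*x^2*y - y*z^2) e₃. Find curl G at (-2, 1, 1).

(∇×G)₁ = ∂G₃/∂y − ∂G₂/∂z = -6*x^2 - 2*y - z^2
(∇×G)₂ = ∂G₁/∂z − ∂G₃/∂x = 12*x*y - 6
(∇×G)₃ = ∂G₂/∂x − ∂G₁/∂y = 10*y
∇×G = (-6*x^2 - 2*y - z^2, 12*x*y - 6, 10*y)
At (-2, 1, 1): (-27, -30, 10).

(-27, -30, 10)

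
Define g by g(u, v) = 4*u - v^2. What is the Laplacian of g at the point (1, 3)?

∂²g/∂u² = 0
∂²g/∂v² = -2
∇²g = -2
At (1, 3): -2.

-2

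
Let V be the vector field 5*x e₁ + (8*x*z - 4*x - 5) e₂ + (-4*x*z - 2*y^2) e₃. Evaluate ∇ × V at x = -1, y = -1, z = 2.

(12, 8, 12)

(∇×V)₁ = ∂V₃/∂y − ∂V₂/∂z = -8*x - 4*y
(∇×V)₂ = ∂V₁/∂z − ∂V₃/∂x = 4*z
(∇×V)₃ = ∂V₂/∂x − ∂V₁/∂y = 8*z - 4
∇×V = (-8*x - 4*y, 4*z, 8*z - 4)
At (-1, -1, 2): (12, 8, 12).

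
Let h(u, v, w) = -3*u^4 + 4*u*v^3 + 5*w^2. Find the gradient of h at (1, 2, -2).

∂h/∂u = -12*u^3 + 4*v^3
∂h/∂v = 12*u*v^2
∂h/∂w = 10*w
∇h = (-12*u^3 + 4*v^3, 12*u*v^2, 10*w)
At (1, 2, -2): (20, 48, -20).

(20, 48, -20)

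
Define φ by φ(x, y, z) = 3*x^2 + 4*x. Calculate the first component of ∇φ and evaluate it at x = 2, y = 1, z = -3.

(∇φ)_1 = ∂φ/∂x = 6*x + 4
At (2, 1, -3): 16.

16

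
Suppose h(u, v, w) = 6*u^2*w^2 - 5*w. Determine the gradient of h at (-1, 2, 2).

∂h/∂u = 12*u*w^2
∂h/∂v = 0
∂h/∂w = 12*u^2*w - 5
∇h = (12*u*w^2, 0, 12*u^2*w - 5)
At (-1, 2, 2): (-48, 0, 19).

(-48, 0, 19)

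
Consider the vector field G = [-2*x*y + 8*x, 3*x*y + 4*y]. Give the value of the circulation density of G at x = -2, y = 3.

∂G₂/∂x = 3*y
∂G₁/∂y = -2*x
Scalar curl = 2*x + 3*y
At (-2, 3): 5.

5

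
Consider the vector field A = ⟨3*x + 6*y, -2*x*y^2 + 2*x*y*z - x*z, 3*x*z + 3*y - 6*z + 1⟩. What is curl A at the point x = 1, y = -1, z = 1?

(6, -3, -11)

(∇×A)₁ = ∂A₃/∂y − ∂A₂/∂z = -2*x*y + x + 3
(∇×A)₂ = ∂A₁/∂z − ∂A₃/∂x = -3*z
(∇×A)₃ = ∂A₂/∂x − ∂A₁/∂y = -2*y^2 + 2*y*z - z - 6
∇×A = (-2*x*y + x + 3, -3*z, -2*y^2 + 2*y*z - z - 6)
At (1, -1, 1): (6, -3, -11).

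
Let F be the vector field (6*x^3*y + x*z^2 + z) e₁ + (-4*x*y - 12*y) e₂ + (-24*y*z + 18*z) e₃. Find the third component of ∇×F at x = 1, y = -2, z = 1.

(∇×F)_3 = ∂F₂/∂x − ∂F₁/∂y
= -4*y − (6*x^3)
= -6*x^3 - 4*y
At (1, -2, 1): 2.

2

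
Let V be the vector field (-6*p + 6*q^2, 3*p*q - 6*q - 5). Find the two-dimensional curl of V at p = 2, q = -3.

27

∂V₂/∂p = 3*q
∂V₁/∂q = 12*q
Scalar curl = -9*q
At (2, -3): 27.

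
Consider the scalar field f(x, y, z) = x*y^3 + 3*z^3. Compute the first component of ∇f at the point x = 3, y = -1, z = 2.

-1

(∇f)_1 = ∂f/∂x = y^3
At (3, -1, 2): -1.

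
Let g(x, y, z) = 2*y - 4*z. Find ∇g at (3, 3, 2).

(0, 2, -4)

∂g/∂x = 0
∂g/∂y = 2
∂g/∂z = -4
∇g = (0, 2, -4)
At (3, 3, 2): (0, 2, -4).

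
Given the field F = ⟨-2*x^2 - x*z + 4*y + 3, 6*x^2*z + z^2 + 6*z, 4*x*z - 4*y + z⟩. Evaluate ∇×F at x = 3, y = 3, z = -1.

(-62, 1, -40)

(∇×F)₁ = ∂F₃/∂y − ∂F₂/∂z = -6*x^2 - 2*z - 10
(∇×F)₂ = ∂F₁/∂z − ∂F₃/∂x = -x - 4*z
(∇×F)₃ = ∂F₂/∂x − ∂F₁/∂y = 12*x*z - 4
∇×F = (-6*x^2 - 2*z - 10, -x - 4*z, 12*x*z - 4)
At (3, 3, -1): (-62, 1, -40).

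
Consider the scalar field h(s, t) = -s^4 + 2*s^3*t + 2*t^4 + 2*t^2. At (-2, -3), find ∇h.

∂h/∂s = -4*s^3 + 6*s^2*t
∂h/∂t = 2*s^3 + 8*t^3 + 4*t
∇h = (-4*s^3 + 6*s^2*t, 2*s^3 + 8*t^3 + 4*t)
At (-2, -3): (-40, -244).

(-40, -244)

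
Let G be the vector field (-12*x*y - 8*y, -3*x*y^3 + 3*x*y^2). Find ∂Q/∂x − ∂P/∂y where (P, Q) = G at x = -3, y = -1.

-22

∂G₂/∂x = -3*y^3 + 3*y^2
∂G₁/∂y = -12*x - 8
Scalar curl = 12*x - 3*y^3 + 3*y^2 + 8
At (-3, -1): -22.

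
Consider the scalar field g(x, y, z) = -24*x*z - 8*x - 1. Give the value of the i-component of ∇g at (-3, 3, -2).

40

(∇g)_1 = ∂g/∂x = -24*z - 8
At (-3, 3, -2): 40.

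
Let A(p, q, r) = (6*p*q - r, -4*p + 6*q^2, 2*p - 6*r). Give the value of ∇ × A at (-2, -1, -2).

(0, -3, 8)

(∇×A)₁ = ∂A₃/∂q − ∂A₂/∂r = 0
(∇×A)₂ = ∂A₁/∂r − ∂A₃/∂p = -3
(∇×A)₃ = ∂A₂/∂p − ∂A₁/∂q = -6*p - 4
∇×A = (0, -3, -6*p - 4)
At (-2, -1, -2): (0, -3, 8).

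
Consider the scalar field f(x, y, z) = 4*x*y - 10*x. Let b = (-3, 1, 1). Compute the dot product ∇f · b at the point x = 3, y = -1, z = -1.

∂f/∂x = 4*y - 10
∂f/∂y = 4*x
∂f/∂z = 0
∇f at (3, -1, -1) = (-14, 12, 0)
∇f · b = (-14)(-3) + (12)(1) + (0)(1) = 54

54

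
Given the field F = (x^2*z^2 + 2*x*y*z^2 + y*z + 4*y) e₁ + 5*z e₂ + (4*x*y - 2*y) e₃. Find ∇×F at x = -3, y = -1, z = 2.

(-19, 63, 18)

(∇×F)₁ = ∂F₃/∂y − ∂F₂/∂z = 4*x - 7
(∇×F)₂ = ∂F₁/∂z − ∂F₃/∂x = 2*x^2*z + 4*x*y*z - 3*y
(∇×F)₃ = ∂F₂/∂x − ∂F₁/∂y = -2*x*z^2 - z - 4
∇×F = (4*x - 7, 2*x^2*z + 4*x*y*z - 3*y, -2*x*z^2 - z - 4)
At (-3, -1, 2): (-19, 63, 18).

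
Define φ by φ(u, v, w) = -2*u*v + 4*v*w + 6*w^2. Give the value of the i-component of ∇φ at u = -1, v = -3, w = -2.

(∇φ)_1 = ∂φ/∂u = -2*v
At (-1, -3, -2): 6.

6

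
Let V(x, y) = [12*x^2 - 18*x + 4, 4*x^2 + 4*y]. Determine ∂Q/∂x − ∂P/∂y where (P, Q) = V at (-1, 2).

∂V₂/∂x = 8*x
∂V₁/∂y = 0
Scalar curl = 8*x
At (-1, 2): -8.

-8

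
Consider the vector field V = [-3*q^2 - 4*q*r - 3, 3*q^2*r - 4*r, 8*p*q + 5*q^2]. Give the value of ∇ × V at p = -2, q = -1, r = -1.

(-25, 12, -10)

(∇×V)₁ = ∂V₃/∂q − ∂V₂/∂r = 8*p - 3*q^2 + 10*q + 4
(∇×V)₂ = ∂V₁/∂r − ∂V₃/∂p = -12*q
(∇×V)₃ = ∂V₂/∂p − ∂V₁/∂q = 6*q + 4*r
∇×V = (8*p - 3*q^2 + 10*q + 4, -12*q, 6*q + 4*r)
At (-2, -1, -1): (-25, 12, -10).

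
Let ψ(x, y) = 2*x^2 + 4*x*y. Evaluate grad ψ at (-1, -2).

(-12, -4)

∂ψ/∂x = 4*x + 4*y
∂ψ/∂y = 4*x
∇ψ = (4*x + 4*y, 4*x)
At (-1, -2): (-12, -4).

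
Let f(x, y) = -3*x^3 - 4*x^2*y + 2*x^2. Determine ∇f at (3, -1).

∂f/∂x = -9*x^2 - 8*x*y + 4*x
∂f/∂y = -4*x^2
∇f = (-9*x^2 - 8*x*y + 4*x, -4*x^2)
At (3, -1): (-45, -36).

(-45, -36)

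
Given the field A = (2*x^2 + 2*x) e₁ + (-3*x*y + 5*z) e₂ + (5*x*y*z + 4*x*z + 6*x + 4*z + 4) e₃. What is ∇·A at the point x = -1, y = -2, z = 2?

∂A₁/∂x = 4*x + 2
∂A₂/∂y = -3*x
∂A₃/∂z = 5*x*y + 4*x + 4
∇·A = 5*x*y + 5*x + 6
At (-1, -2, 2): 11.

11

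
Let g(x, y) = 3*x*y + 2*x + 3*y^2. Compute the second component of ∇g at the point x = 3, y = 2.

(∇g)_2 = ∂g/∂y = 3*x + 6*y
At (3, 2): 21.

21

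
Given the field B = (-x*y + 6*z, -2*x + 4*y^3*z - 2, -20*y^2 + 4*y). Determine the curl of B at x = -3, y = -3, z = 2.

(∇×B)₁ = ∂B₃/∂y − ∂B₂/∂z = -4*y^3 - 40*y + 4
(∇×B)₂ = ∂B₁/∂z − ∂B₃/∂x = 6
(∇×B)₃ = ∂B₂/∂x − ∂B₁/∂y = x - 2
∇×B = (-4*y^3 - 40*y + 4, 6, x - 2)
At (-3, -3, 2): (232, 6, -5).

(232, 6, -5)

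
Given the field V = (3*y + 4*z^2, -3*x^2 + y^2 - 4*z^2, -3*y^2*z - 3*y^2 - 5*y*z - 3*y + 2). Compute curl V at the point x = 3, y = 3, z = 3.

(∇×V)₁ = ∂V₃/∂y − ∂V₂/∂z = -6*y*z - 6*y + 3*z - 3
(∇×V)₂ = ∂V₁/∂z − ∂V₃/∂x = 8*z
(∇×V)₃ = ∂V₂/∂x − ∂V₁/∂y = -6*x - 3
∇×V = (-6*y*z - 6*y + 3*z - 3, 8*z, -6*x - 3)
At (3, 3, 3): (-66, 24, -21).

(-66, 24, -21)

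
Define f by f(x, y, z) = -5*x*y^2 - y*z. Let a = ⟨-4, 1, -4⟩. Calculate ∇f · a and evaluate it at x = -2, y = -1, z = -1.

∂f/∂x = -5*y^2
∂f/∂y = -10*x*y - z
∂f/∂z = -y
∇f at (-2, -1, -1) = (-5, -19, 1)
∇f · a = (-5)(-4) + (-19)(1) + (1)(-4) = -3

-3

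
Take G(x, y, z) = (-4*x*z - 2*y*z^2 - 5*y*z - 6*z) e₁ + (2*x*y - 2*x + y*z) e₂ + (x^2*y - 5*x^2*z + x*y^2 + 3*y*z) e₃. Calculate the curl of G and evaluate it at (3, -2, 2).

(∇×G)₁ = ∂G₃/∂y − ∂G₂/∂z = x^2 + 2*x*y - y + 3*z
(∇×G)₂ = ∂G₁/∂z − ∂G₃/∂x = -2*x*y + 10*x*z - 4*x - y^2 - 4*y*z - 5*y - 6
(∇×G)₃ = ∂G₂/∂x − ∂G₁/∂y = 2*y + 2*z^2 + 5*z - 2
∇×G = (x^2 + 2*x*y - y + 3*z, -2*x*y + 10*x*z - 4*x - y^2 - 4*y*z - 5*y - 6, 2*y + 2*z^2 + 5*z - 2)
At (3, -2, 2): (5, 76, 12).

(5, 76, 12)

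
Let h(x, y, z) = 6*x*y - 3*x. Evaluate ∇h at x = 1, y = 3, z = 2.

(15, 6, 0)

∂h/∂x = 6*y - 3
∂h/∂y = 6*x
∂h/∂z = 0
∇h = (6*y - 3, 6*x, 0)
At (1, 3, 2): (15, 6, 0).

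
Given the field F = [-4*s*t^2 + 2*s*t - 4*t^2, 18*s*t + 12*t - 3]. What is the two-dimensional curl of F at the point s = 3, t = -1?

-56

∂F₂/∂s = 18*t
∂F₁/∂t = -8*s*t + 2*s - 8*t
Scalar curl = 8*s*t - 2*s + 26*t
At (3, -1): -56.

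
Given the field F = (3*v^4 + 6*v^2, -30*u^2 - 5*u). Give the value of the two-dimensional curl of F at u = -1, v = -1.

∂F₂/∂u = -60*u - 5
∂F₁/∂v = 12*v^3 + 12*v
Scalar curl = -60*u - 12*v^3 - 12*v - 5
At (-1, -1): 79.

79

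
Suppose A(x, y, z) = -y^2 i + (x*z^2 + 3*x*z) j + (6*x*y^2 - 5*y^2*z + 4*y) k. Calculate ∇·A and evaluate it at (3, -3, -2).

-45

∂A₁/∂x = 0
∂A₂/∂y = 0
∂A₃/∂z = -5*y^2
∇·A = -5*y^2
At (3, -3, -2): -45.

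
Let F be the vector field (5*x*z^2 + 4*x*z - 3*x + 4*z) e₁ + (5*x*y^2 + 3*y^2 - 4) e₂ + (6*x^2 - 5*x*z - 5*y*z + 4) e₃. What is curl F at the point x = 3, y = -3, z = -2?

(∇×F)₁ = ∂F₃/∂y − ∂F₂/∂z = -5*z
(∇×F)₂ = ∂F₁/∂z − ∂F₃/∂x = 10*x*z - 8*x + 5*z + 4
(∇×F)₃ = ∂F₂/∂x − ∂F₁/∂y = 5*y^2
∇×F = (-5*z, 10*x*z - 8*x + 5*z + 4, 5*y^2)
At (3, -3, -2): (10, -90, 45).

(10, -90, 45)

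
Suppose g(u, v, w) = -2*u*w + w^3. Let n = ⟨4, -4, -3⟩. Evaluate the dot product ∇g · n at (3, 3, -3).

-39

∂g/∂u = -2*w
∂g/∂v = 0
∂g/∂w = -2*u + 3*w^2
∇g at (3, 3, -3) = (6, 0, 21)
∇g · n = (6)(4) + (0)(-4) + (21)(-3) = -39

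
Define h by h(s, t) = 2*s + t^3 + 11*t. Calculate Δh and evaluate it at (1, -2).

∂²h/∂s² = 0
∂²h/∂t² = 6*t
∇²h = 6*t
At (1, -2): -12.

-12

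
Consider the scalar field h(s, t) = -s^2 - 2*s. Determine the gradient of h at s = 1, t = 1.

(-4, 0)

∂h/∂s = -2*s - 2
∂h/∂t = 0
∇h = (-2*s - 2, 0)
At (1, 1): (-4, 0).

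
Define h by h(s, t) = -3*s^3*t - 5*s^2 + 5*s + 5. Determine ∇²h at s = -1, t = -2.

-46

∂²h/∂s² = -2*(9*s*t + 5)
∂²h/∂t² = 0
∇²h = -18*s*t - 10
At (-1, -2): -46.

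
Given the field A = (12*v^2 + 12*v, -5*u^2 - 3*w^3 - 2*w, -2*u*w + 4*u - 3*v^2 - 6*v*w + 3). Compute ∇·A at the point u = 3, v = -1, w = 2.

∂A₁/∂u = 0
∂A₂/∂v = 0
∂A₃/∂w = -2*u - 6*v
∇·A = -2*u - 6*v
At (3, -1, 2): 0.

0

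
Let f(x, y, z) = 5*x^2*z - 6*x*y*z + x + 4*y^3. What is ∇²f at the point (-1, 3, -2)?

∂²f/∂x² = 10*z
∂²f/∂y² = 24*y
∂²f/∂z² = 0
∇²f = 24*y + 10*z
At (-1, 3, -2): 52.

52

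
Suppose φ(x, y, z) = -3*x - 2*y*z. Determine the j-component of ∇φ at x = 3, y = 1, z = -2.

(∇φ)_2 = ∂φ/∂y = -2*z
At (3, 1, -2): 4.

4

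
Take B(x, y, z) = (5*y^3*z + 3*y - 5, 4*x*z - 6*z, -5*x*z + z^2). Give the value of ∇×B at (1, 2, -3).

(∇×B)₁ = ∂B₃/∂y − ∂B₂/∂z = -4*x + 6
(∇×B)₂ = ∂B₁/∂z − ∂B₃/∂x = 5*y^3 + 5*z
(∇×B)₃ = ∂B₂/∂x − ∂B₁/∂y = -15*y^2*z + 4*z - 3
∇×B = (-4*x + 6, 5*y^3 + 5*z, -15*y^2*z + 4*z - 3)
At (1, 2, -3): (2, 25, 165).

(2, 25, 165)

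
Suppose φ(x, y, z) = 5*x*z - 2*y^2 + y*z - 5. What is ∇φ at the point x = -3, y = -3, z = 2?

∂φ/∂x = 5*z
∂φ/∂y = -4*y + z
∂φ/∂z = 5*x + y
∇φ = (5*z, -4*y + z, 5*x + y)
At (-3, -3, 2): (10, 14, -18).

(10, 14, -18)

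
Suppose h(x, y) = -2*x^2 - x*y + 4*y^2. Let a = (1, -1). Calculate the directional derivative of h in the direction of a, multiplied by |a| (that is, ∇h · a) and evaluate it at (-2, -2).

24

∂h/∂x = -4*x - y
∂h/∂y = -x + 8*y
∇h at (-2, -2) = (10, -14)
∇h · a = (10)(1) + (-14)(-1) = 24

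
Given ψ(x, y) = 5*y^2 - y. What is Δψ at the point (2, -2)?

∂²ψ/∂x² = 0
∂²ψ/∂y² = 10
∇²ψ = 10
At (2, -2): 10.

10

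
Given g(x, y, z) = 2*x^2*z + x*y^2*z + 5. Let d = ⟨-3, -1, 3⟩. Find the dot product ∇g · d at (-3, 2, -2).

∂g/∂x = 4*x*z + y^2*z
∂g/∂y = 2*x*y*z
∂g/∂z = 2*x^2 + x*y^2
∇g at (-3, 2, -2) = (16, 24, 6)
∇g · d = (16)(-3) + (24)(-1) + (6)(3) = -54

-54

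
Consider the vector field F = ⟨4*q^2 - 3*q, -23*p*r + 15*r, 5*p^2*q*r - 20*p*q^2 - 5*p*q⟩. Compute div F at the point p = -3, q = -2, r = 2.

∂F₁/∂p = 0
∂F₂/∂q = 0
∂F₃/∂r = 5*p^2*q
∇·F = 5*p^2*q
At (-3, -2, 2): -90.

-90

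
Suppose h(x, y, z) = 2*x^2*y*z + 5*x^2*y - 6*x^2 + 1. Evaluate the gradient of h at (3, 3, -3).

(-54, -9, 54)

∂h/∂x = 4*x*y*z + 10*x*y - 12*x
∂h/∂y = 2*x^2*z + 5*x^2
∂h/∂z = 2*x^2*y
∇h = (4*x*y*z + 10*x*y - 12*x, 2*x^2*z + 5*x^2, 2*x^2*y)
At (3, 3, -3): (-54, -9, 54).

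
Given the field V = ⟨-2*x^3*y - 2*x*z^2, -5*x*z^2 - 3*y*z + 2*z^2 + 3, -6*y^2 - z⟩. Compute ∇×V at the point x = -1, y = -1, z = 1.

(∇×V)₁ = ∂V₃/∂y − ∂V₂/∂z = 10*x*z - 9*y - 4*z
(∇×V)₂ = ∂V₁/∂z − ∂V₃/∂x = -4*x*z
(∇×V)₃ = ∂V₂/∂x − ∂V₁/∂y = 2*x^3 - 5*z^2
∇×V = (10*x*z - 9*y - 4*z, -4*x*z, 2*x^3 - 5*z^2)
At (-1, -1, 1): (-5, 4, -7).

(-5, 4, -7)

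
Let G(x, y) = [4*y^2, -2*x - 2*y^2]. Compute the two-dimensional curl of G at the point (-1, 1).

-10

∂G₂/∂x = -2
∂G₁/∂y = 8*y
Scalar curl = -8*y - 2
At (-1, 1): -10.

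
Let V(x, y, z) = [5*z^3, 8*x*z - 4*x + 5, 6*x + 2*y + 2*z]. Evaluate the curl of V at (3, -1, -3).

(∇×V)₁ = ∂V₃/∂y − ∂V₂/∂z = -8*x + 2
(∇×V)₂ = ∂V₁/∂z − ∂V₃/∂x = 15*z^2 - 6
(∇×V)₃ = ∂V₂/∂x − ∂V₁/∂y = 8*z - 4
∇×V = (-8*x + 2, 15*z^2 - 6, 8*z - 4)
At (3, -1, -3): (-22, 129, -28).

(-22, 129, -28)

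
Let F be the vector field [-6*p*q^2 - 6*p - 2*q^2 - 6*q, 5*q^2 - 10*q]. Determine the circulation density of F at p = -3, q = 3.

-90

∂F₂/∂p = 0
∂F₁/∂q = -12*p*q - 4*q - 6
Scalar curl = 12*p*q + 4*q + 6
At (-3, 3): -90.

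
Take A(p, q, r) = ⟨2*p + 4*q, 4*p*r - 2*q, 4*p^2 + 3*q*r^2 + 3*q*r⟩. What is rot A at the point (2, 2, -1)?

(-8, -16, -8)

(∇×A)₁ = ∂A₃/∂q − ∂A₂/∂r = -4*p + 3*r^2 + 3*r
(∇×A)₂ = ∂A₁/∂r − ∂A₃/∂p = -8*p
(∇×A)₃ = ∂A₂/∂p − ∂A₁/∂q = 4*r - 4
∇×A = (-4*p + 3*r^2 + 3*r, -8*p, 4*r - 4)
At (2, 2, -1): (-8, -16, -8).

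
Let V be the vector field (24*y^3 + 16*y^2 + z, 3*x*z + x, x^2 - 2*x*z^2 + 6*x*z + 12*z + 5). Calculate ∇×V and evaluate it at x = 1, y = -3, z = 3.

(∇×V)₁ = ∂V₃/∂y − ∂V₂/∂z = -3*x
(∇×V)₂ = ∂V₁/∂z − ∂V₃/∂x = -2*x + 2*z^2 - 6*z + 1
(∇×V)₃ = ∂V₂/∂x − ∂V₁/∂y = -72*y^2 - 32*y + 3*z + 1
∇×V = (-3*x, -2*x + 2*z^2 - 6*z + 1, -72*y^2 - 32*y + 3*z + 1)
At (1, -3, 3): (-3, -1, -542).

(-3, -1, -542)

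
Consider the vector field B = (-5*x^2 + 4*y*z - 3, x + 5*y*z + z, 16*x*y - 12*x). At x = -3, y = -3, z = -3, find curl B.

(-34, 48, 13)

(∇×B)₁ = ∂B₃/∂y − ∂B₂/∂z = 16*x - 5*y - 1
(∇×B)₂ = ∂B₁/∂z − ∂B₃/∂x = -12*y + 12
(∇×B)₃ = ∂B₂/∂x − ∂B₁/∂y = -4*z + 1
∇×B = (16*x - 5*y - 1, -12*y + 12, -4*z + 1)
At (-3, -3, -3): (-34, 48, 13).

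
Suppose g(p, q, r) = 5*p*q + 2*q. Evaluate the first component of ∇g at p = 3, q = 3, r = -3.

(∇g)_1 = ∂g/∂p = 5*q
At (3, 3, -3): 15.

15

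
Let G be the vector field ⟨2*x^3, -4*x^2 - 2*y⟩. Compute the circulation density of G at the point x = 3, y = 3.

-24

∂G₂/∂x = -8*x
∂G₁/∂y = 0
Scalar curl = -8*x
At (3, 3): -24.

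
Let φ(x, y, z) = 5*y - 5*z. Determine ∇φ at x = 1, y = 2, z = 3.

∂φ/∂x = 0
∂φ/∂y = 5
∂φ/∂z = -5
∇φ = (0, 5, -5)
At (1, 2, 3): (0, 5, -5).

(0, 5, -5)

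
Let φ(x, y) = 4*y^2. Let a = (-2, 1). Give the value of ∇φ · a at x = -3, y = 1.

∂φ/∂x = 0
∂φ/∂y = 8*y
∇φ at (-3, 1) = (0, 8)
∇φ · a = (0)(-2) + (8)(1) = 8

8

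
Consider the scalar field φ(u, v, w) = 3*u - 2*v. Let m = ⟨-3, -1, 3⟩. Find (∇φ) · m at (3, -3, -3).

-7

∂φ/∂u = 3
∂φ/∂v = -2
∂φ/∂w = 0
∇φ at (3, -3, -3) = (3, -2, 0)
∇φ · m = (3)(-3) + (-2)(-1) + (0)(3) = -7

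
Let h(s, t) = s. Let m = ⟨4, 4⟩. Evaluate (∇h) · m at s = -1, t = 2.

4

∂h/∂s = 1
∂h/∂t = 0
∇h at (-1, 2) = (1, 0)
∇h · m = (1)(4) + (0)(4) = 4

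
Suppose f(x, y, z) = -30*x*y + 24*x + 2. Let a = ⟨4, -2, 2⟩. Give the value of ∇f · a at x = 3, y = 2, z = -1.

∂f/∂x = -30*y + 24
∂f/∂y = -30*x
∂f/∂z = 0
∇f at (3, 2, -1) = (-36, -90, 0)
∇f · a = (-36)(4) + (-90)(-2) + (0)(2) = 36

36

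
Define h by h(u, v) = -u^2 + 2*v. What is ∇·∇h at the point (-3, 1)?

∂²h/∂u² = -2
∂²h/∂v² = 0
∇²h = -2
At (-3, 1): -2.

-2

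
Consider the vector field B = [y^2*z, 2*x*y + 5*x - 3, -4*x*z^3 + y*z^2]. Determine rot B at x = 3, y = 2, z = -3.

(∇×B)₁ = ∂B₃/∂y − ∂B₂/∂z = z^2
(∇×B)₂ = ∂B₁/∂z − ∂B₃/∂x = y^2 + 4*z^3
(∇×B)₃ = ∂B₂/∂x − ∂B₁/∂y = -2*y*z + 2*y + 5
∇×B = (z^2, y^2 + 4*z^3, -2*y*z + 2*y + 5)
At (3, 2, -3): (9, -104, 21).

(9, -104, 21)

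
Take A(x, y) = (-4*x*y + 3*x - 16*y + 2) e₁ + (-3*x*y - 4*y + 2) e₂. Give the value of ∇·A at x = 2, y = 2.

∂A₁/∂x = -4*y + 3
∂A₂/∂y = -3*x - 4
∇·A = -3*x - 4*y - 1
At (2, 2): -15.

-15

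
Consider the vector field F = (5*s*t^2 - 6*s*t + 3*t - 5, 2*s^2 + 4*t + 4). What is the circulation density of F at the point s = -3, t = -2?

-93

∂F₂/∂s = 4*s
∂F₁/∂t = 10*s*t - 6*s + 3
Scalar curl = -10*s*t + 10*s - 3
At (-3, -2): -93.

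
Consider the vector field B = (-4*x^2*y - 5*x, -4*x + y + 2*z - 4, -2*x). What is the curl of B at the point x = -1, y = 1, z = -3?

(∇×B)₁ = ∂B₃/∂y − ∂B₂/∂z = -2
(∇×B)₂ = ∂B₁/∂z − ∂B₃/∂x = 2
(∇×B)₃ = ∂B₂/∂x − ∂B₁/∂y = 4*x^2 - 4
∇×B = (-2, 2, 4*x^2 - 4)
At (-1, 1, -3): (-2, 2, 0).

(-2, 2, 0)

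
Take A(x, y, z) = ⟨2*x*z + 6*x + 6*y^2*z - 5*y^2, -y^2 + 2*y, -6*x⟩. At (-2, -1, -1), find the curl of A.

(0, 8, -22)

(∇×A)₁ = ∂A₃/∂y − ∂A₂/∂z = 0
(∇×A)₂ = ∂A₁/∂z − ∂A₃/∂x = 2*x + 6*y^2 + 6
(∇×A)₃ = ∂A₂/∂x − ∂A₁/∂y = -12*y*z + 10*y
∇×A = (0, 2*x + 6*y^2 + 6, -12*y*z + 10*y)
At (-2, -1, -1): (0, 8, -22).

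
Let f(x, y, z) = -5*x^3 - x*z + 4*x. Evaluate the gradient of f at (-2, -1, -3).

∂f/∂x = -15*x^2 - z + 4
∂f/∂y = 0
∂f/∂z = -x
∇f = (-15*x^2 - z + 4, 0, -x)
At (-2, -1, -3): (-53, 0, 2).

(-53, 0, 2)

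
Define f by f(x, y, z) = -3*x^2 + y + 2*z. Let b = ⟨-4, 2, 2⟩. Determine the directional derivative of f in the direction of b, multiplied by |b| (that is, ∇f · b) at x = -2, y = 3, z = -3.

∂f/∂x = -6*x
∂f/∂y = 1
∂f/∂z = 2
∇f at (-2, 3, -3) = (12, 1, 2)
∇f · b = (12)(-4) + (1)(2) + (2)(2) = -42

-42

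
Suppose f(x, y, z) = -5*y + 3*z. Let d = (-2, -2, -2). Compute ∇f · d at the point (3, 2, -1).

∂f/∂x = 0
∂f/∂y = -5
∂f/∂z = 3
∇f at (3, 2, -1) = (0, -5, 3)
∇f · d = (0)(-2) + (-5)(-2) + (3)(-2) = 4

4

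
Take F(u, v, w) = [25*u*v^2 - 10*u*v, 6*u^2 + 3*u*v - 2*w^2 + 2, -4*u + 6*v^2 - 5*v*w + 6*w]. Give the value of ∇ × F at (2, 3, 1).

(35, 4, -247)

(∇×F)₁ = ∂F₃/∂v − ∂F₂/∂w = 12*v - w
(∇×F)₂ = ∂F₁/∂w − ∂F₃/∂u = 4
(∇×F)₃ = ∂F₂/∂u − ∂F₁/∂v = -50*u*v + 22*u + 3*v
∇×F = (12*v - w, 4, -50*u*v + 22*u + 3*v)
At (2, 3, 1): (35, 4, -247).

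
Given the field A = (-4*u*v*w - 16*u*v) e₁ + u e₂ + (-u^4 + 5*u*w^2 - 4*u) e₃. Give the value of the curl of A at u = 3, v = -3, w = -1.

(0, 143, 37)

(∇×A)₁ = ∂A₃/∂v − ∂A₂/∂w = 0
(∇×A)₂ = ∂A₁/∂w − ∂A₃/∂u = 4*u^3 - 4*u*v - 5*w^2 + 4
(∇×A)₃ = ∂A₂/∂u − ∂A₁/∂v = 4*u*w + 16*u + 1
∇×A = (0, 4*u^3 - 4*u*v - 5*w^2 + 4, 4*u*w + 16*u + 1)
At (3, -3, -1): (0, 143, 37).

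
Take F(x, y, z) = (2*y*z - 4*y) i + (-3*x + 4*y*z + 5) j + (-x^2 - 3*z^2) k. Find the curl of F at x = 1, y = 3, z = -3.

(-12, 8, 7)

(∇×F)₁ = ∂F₃/∂y − ∂F₂/∂z = -4*y
(∇×F)₂ = ∂F₁/∂z − ∂F₃/∂x = 2*x + 2*y
(∇×F)₃ = ∂F₂/∂x − ∂F₁/∂y = -2*z + 1
∇×F = (-4*y, 2*x + 2*y, -2*z + 1)
At (1, 3, -3): (-12, 8, 7).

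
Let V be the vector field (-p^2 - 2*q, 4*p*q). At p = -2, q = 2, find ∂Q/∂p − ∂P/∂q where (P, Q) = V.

∂V₂/∂p = 4*q
∂V₁/∂q = -2
Scalar curl = 4*q + 2
At (-2, 2): 10.

10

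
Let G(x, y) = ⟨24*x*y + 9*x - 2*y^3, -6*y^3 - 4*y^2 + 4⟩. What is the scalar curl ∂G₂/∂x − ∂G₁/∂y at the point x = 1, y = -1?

-18

∂G₂/∂x = 0
∂G₁/∂y = 24*x - 6*y^2
Scalar curl = -24*x + 6*y^2
At (1, -1): -18.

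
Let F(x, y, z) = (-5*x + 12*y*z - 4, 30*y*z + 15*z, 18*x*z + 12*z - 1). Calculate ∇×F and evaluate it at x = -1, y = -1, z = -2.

(∇×F)₁ = ∂F₃/∂y − ∂F₂/∂z = -30*y - 15
(∇×F)₂ = ∂F₁/∂z − ∂F₃/∂x = 12*y - 18*z
(∇×F)₃ = ∂F₂/∂x − ∂F₁/∂y = -12*z
∇×F = (-30*y - 15, 12*y - 18*z, -12*z)
At (-1, -1, -2): (15, 24, 24).

(15, 24, 24)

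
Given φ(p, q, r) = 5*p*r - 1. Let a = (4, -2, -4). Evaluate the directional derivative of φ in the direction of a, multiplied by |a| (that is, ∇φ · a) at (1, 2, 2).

∂φ/∂p = 5*r
∂φ/∂q = 0
∂φ/∂r = 5*p
∇φ at (1, 2, 2) = (10, 0, 5)
∇φ · a = (10)(4) + (0)(-2) + (5)(-4) = 20

20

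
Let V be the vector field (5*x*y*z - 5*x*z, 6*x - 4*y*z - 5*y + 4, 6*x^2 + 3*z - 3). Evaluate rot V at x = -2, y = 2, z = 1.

(∇×V)₁ = ∂V₃/∂y − ∂V₂/∂z = 4*y
(∇×V)₂ = ∂V₁/∂z − ∂V₃/∂x = 5*x*y - 17*x
(∇×V)₃ = ∂V₂/∂x − ∂V₁/∂y = -5*x*z + 6
∇×V = (4*y, 5*x*y - 17*x, -5*x*z + 6)
At (-2, 2, 1): (8, 14, 16).

(8, 14, 16)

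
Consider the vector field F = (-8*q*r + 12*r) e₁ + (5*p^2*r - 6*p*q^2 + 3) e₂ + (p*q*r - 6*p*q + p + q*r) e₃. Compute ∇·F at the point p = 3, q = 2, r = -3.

-64

∂F₁/∂p = 0
∂F₂/∂q = -12*p*q
∂F₃/∂r = p*q + q
∇·F = -11*p*q + q
At (3, 2, -3): -64.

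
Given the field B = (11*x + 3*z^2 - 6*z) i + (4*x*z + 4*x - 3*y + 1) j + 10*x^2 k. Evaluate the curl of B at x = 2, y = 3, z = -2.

(∇×B)₁ = ∂B₃/∂y − ∂B₂/∂z = -4*x
(∇×B)₂ = ∂B₁/∂z − ∂B₃/∂x = -20*x + 6*z - 6
(∇×B)₃ = ∂B₂/∂x − ∂B₁/∂y = 4*z + 4
∇×B = (-4*x, -20*x + 6*z - 6, 4*z + 4)
At (2, 3, -2): (-8, -58, -4).

(-8, -58, -4)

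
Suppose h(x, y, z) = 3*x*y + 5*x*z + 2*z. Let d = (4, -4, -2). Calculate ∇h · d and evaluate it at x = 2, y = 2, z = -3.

∂h/∂x = 3*y + 5*z
∂h/∂y = 3*x
∂h/∂z = 5*x + 2
∇h at (2, 2, -3) = (-9, 6, 12)
∇h · d = (-9)(4) + (6)(-4) + (12)(-2) = -84

-84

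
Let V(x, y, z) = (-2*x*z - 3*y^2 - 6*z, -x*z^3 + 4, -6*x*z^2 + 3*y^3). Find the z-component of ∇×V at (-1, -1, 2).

-14

(∇×V)_3 = ∂V₂/∂x − ∂V₁/∂y
= -z^3 − (-6*y)
= 6*y - z^3
At (-1, -1, 2): -14.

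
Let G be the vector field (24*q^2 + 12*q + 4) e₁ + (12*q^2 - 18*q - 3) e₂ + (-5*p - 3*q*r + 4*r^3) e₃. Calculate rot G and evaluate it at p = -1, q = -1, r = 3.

(-9, 5, 36)

(∇×G)₁ = ∂G₃/∂q − ∂G₂/∂r = -3*r
(∇×G)₂ = ∂G₁/∂r − ∂G₃/∂p = 5
(∇×G)₃ = ∂G₂/∂p − ∂G₁/∂q = -48*q - 12
∇×G = (-3*r, 5, -48*q - 12)
At (-1, -1, 3): (-9, 5, 36).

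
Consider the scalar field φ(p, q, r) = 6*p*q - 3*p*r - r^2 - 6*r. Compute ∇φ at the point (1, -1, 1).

(-9, 6, -11)

∂φ/∂p = 6*q - 3*r
∂φ/∂q = 6*p
∂φ/∂r = -3*p - 2*r - 6
∇φ = (6*q - 3*r, 6*p, -3*p - 2*r - 6)
At (1, -1, 1): (-9, 6, -11).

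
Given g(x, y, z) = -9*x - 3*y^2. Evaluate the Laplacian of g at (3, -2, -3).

∂²g/∂x² = 0
∂²g/∂y² = -6
∂²g/∂z² = 0
∇²g = -6
At (3, -2, -3): -6.

-6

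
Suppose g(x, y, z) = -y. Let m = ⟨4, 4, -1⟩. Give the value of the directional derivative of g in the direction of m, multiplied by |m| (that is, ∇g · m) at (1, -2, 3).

-4

∂g/∂x = 0
∂g/∂y = -1
∂g/∂z = 0
∇g at (1, -2, 3) = (0, -1, 0)
∇g · m = (0)(4) + (-1)(4) + (0)(-1) = -4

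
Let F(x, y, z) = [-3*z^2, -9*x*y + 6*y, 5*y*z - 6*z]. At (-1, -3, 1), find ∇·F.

∂F₁/∂x = 0
∂F₂/∂y = -9*x + 6
∂F₃/∂z = 5*y - 6
∇·F = -9*x + 5*y
At (-1, -3, 1): -6.

-6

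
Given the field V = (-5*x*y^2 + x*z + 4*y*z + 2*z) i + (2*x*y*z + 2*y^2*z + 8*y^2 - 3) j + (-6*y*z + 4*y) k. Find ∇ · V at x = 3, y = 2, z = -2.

∂V₁/∂x = -5*y^2 + z
∂V₂/∂y = 2*x*z + 4*y*z + 16*y
∂V₃/∂z = -6*y
∇·V = 2*x*z - 5*y^2 + 4*y*z + 10*y + z
At (3, 2, -2): -30.

-30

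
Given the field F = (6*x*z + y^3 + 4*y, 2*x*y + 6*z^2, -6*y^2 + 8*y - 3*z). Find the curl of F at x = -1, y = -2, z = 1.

(20, -6, -20)

(∇×F)₁ = ∂F₃/∂y − ∂F₂/∂z = -12*y - 12*z + 8
(∇×F)₂ = ∂F₁/∂z − ∂F₃/∂x = 6*x
(∇×F)₃ = ∂F₂/∂x − ∂F₁/∂y = -3*y^2 + 2*y - 4
∇×F = (-12*y - 12*z + 8, 6*x, -3*y^2 + 2*y - 4)
At (-1, -2, 1): (20, -6, -20).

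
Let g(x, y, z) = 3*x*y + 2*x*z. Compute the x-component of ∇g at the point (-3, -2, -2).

(∇g)_1 = ∂g/∂x = 3*y + 2*z
At (-3, -2, -2): -10.

-10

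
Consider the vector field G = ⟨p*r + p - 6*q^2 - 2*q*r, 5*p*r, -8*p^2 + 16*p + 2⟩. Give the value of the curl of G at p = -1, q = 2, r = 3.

(∇×G)₁ = ∂G₃/∂q − ∂G₂/∂r = -5*p
(∇×G)₂ = ∂G₁/∂r − ∂G₃/∂p = 17*p - 2*q - 16
(∇×G)₃ = ∂G₂/∂p − ∂G₁/∂q = 12*q + 7*r
∇×G = (-5*p, 17*p - 2*q - 16, 12*q + 7*r)
At (-1, 2, 3): (5, -37, 45).

(5, -37, 45)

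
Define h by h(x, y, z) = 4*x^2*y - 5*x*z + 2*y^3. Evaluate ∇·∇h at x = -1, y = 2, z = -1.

40

∂²h/∂x² = 8*y
∂²h/∂y² = 12*y
∂²h/∂z² = 0
∇²h = 20*y
At (-1, 2, -1): 40.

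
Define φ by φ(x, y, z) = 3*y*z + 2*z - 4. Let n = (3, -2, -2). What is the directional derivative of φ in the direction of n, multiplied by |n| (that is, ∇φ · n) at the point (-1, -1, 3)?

-16

∂φ/∂x = 0
∂φ/∂y = 3*z
∂φ/∂z = 3*y + 2
∇φ at (-1, -1, 3) = (0, 9, -1)
∇φ · n = (0)(3) + (9)(-2) + (-1)(-2) = -16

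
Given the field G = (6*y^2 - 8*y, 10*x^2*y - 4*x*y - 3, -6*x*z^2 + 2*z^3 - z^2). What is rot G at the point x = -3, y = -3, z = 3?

(∇×G)₁ = ∂G₃/∂y − ∂G₂/∂z = 0
(∇×G)₂ = ∂G₁/∂z − ∂G₃/∂x = 6*z^2
(∇×G)₃ = ∂G₂/∂x − ∂G₁/∂y = 20*x*y - 16*y + 8
∇×G = (0, 6*z^2, 20*x*y - 16*y + 8)
At (-3, -3, 3): (0, 54, 236).

(0, 54, 236)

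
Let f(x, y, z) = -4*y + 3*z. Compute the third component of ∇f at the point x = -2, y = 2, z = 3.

3

(∇f)_3 = ∂f/∂z = 3
At (-2, 2, 3): 3.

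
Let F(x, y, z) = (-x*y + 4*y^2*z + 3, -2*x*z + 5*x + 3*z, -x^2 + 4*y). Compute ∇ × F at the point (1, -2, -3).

(∇×F)₁ = ∂F₃/∂y − ∂F₂/∂z = 2*x + 1
(∇×F)₂ = ∂F₁/∂z − ∂F₃/∂x = 2*x + 4*y^2
(∇×F)₃ = ∂F₂/∂x − ∂F₁/∂y = x - 8*y*z - 2*z + 5
∇×F = (2*x + 1, 2*x + 4*y^2, x - 8*y*z - 2*z + 5)
At (1, -2, -3): (3, 18, -36).

(3, 18, -36)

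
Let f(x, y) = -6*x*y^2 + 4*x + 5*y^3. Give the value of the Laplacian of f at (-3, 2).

∂²f/∂x² = 0
∂²f/∂y² = 6*(-2*x + 5*y)
∇²f = -12*x + 30*y
At (-3, 2): 96.

96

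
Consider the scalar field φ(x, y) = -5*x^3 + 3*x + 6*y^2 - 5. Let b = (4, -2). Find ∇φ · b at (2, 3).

-300

∂φ/∂x = -15*x^2 + 3
∂φ/∂y = 12*y
∇φ at (2, 3) = (-57, 36)
∇φ · b = (-57)(4) + (36)(-2) = -300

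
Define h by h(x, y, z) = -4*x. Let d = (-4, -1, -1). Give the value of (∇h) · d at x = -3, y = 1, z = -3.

16

∂h/∂x = -4
∂h/∂y = 0
∂h/∂z = 0
∇h at (-3, 1, -3) = (-4, 0, 0)
∇h · d = (-4)(-4) + (0)(-1) + (0)(-1) = 16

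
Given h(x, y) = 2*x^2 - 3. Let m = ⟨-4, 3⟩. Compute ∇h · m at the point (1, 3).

-16

∂h/∂x = 4*x
∂h/∂y = 0
∇h at (1, 3) = (4, 0)
∇h · m = (4)(-4) + (0)(3) = -16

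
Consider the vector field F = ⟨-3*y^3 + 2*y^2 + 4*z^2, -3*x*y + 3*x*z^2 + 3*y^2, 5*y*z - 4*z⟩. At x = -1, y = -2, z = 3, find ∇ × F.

(∇×F)₁ = ∂F₃/∂y − ∂F₂/∂z = -6*x*z + 5*z
(∇×F)₂ = ∂F₁/∂z − ∂F₃/∂x = 8*z
(∇×F)₃ = ∂F₂/∂x − ∂F₁/∂y = 9*y^2 - 7*y + 3*z^2
∇×F = (-6*x*z + 5*z, 8*z, 9*y^2 - 7*y + 3*z^2)
At (-1, -2, 3): (33, 24, 77).

(33, 24, 77)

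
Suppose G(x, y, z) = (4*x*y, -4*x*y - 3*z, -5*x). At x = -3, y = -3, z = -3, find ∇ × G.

(3, 5, 24)

(∇×G)₁ = ∂G₃/∂y − ∂G₂/∂z = 3
(∇×G)₂ = ∂G₁/∂z − ∂G₃/∂x = 5
(∇×G)₃ = ∂G₂/∂x − ∂G₁/∂y = -4*x - 4*y
∇×G = (3, 5, -4*x - 4*y)
At (-3, -3, -3): (3, 5, 24).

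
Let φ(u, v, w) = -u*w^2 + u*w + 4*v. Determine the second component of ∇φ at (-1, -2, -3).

4

(∇φ)_2 = ∂φ/∂v = 4
At (-1, -2, -3): 4.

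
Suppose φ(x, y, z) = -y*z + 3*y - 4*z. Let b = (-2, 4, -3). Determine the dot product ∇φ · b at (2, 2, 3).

∂φ/∂x = 0
∂φ/∂y = -z + 3
∂φ/∂z = -y - 4
∇φ at (2, 2, 3) = (0, 0, -6)
∇φ · b = (0)(-2) + (0)(4) + (-6)(-3) = 18

18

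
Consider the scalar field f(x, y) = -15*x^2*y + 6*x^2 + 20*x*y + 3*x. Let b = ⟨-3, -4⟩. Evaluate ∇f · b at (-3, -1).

1209

∂f/∂x = -30*x*y + 12*x + 20*y + 3
∂f/∂y = -15*x^2 + 20*x
∇f at (-3, -1) = (-143, -195)
∇f · b = (-143)(-3) + (-195)(-4) = 1209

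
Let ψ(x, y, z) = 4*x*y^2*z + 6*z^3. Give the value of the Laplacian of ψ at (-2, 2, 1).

20

∂²ψ/∂x² = 0
∂²ψ/∂y² = 8*x*z
∂²ψ/∂z² = 36*z
∇²ψ = 8*x*z + 36*z
At (-2, 2, 1): 20.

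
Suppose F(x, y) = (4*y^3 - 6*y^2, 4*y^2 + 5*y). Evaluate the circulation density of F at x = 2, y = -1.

∂F₂/∂x = 0
∂F₁/∂y = 12*y^2 - 12*y
Scalar curl = -12*y^2 + 12*y
At (2, -1): -24.

-24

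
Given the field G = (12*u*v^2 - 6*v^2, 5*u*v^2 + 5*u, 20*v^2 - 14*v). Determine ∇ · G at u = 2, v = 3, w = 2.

∂G₁/∂u = 12*v^2
∂G₂/∂v = 10*u*v
∂G₃/∂w = 0
∇·G = 10*u*v + 12*v^2
At (2, 3, 2): 168.

168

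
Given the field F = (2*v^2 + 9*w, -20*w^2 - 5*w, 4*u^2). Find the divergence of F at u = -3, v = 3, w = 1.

0

∂F₁/∂u = 0
∂F₂/∂v = 0
∂F₃/∂w = 0
∇·F = 0
At (-3, 3, 1): 0.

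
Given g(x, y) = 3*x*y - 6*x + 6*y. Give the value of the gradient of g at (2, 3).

(3, 12)

∂g/∂x = 3*y - 6
∂g/∂y = 3*x + 6
∇g = (3*y - 6, 3*x + 6)
At (2, 3): (3, 12).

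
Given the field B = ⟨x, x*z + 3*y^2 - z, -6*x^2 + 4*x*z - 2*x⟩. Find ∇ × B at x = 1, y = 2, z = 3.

(0, 2, 3)

(∇×B)₁ = ∂B₃/∂y − ∂B₂/∂z = -x + 1
(∇×B)₂ = ∂B₁/∂z − ∂B₃/∂x = 12*x - 4*z + 2
(∇×B)₃ = ∂B₂/∂x − ∂B₁/∂y = z
∇×B = (-x + 1, 12*x - 4*z + 2, z)
At (1, 2, 3): (0, 2, 3).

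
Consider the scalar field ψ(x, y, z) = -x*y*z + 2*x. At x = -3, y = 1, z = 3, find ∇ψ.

∂ψ/∂x = -y*z + 2
∂ψ/∂y = -x*z
∂ψ/∂z = -x*y
∇ψ = (-y*z + 2, -x*z, -x*y)
At (-3, 1, 3): (-1, 9, 3).

(-1, 9, 3)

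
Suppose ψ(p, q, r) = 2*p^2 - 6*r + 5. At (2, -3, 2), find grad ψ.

∂ψ/∂p = 4*p
∂ψ/∂q = 0
∂ψ/∂r = -6
∇ψ = (4*p, 0, -6)
At (2, -3, 2): (8, 0, -6).

(8, 0, -6)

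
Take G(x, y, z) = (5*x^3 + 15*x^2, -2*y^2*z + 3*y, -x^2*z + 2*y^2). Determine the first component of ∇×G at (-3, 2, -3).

16

(∇×G)_1 = ∂G₃/∂y − ∂G₂/∂z
= 4*y − (-2*y^2)
= 2*y^2 + 4*y
At (-3, 2, -3): 16.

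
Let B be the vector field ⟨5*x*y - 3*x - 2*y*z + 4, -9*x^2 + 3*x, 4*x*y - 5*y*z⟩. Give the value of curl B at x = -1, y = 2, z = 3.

(-19, -12, 32)

(∇×B)₁ = ∂B₃/∂y − ∂B₂/∂z = 4*x - 5*z
(∇×B)₂ = ∂B₁/∂z − ∂B₃/∂x = -6*y
(∇×B)₃ = ∂B₂/∂x − ∂B₁/∂y = -23*x + 2*z + 3
∇×B = (4*x - 5*z, -6*y, -23*x + 2*z + 3)
At (-1, 2, 3): (-19, -12, 32).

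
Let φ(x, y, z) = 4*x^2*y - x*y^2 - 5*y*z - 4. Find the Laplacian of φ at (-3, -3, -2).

-18

∂²φ/∂x² = 8*y
∂²φ/∂y² = -2*x
∂²φ/∂z² = 0
∇²φ = -2*x + 8*y
At (-3, -3, -2): -18.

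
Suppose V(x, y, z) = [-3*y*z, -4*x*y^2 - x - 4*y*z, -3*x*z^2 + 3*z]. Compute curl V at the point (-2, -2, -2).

(-8, 18, -23)

(∇×V)₁ = ∂V₃/∂y − ∂V₂/∂z = 4*y
(∇×V)₂ = ∂V₁/∂z − ∂V₃/∂x = -3*y + 3*z^2
(∇×V)₃ = ∂V₂/∂x − ∂V₁/∂y = -4*y^2 + 3*z - 1
∇×V = (4*y, -3*y + 3*z^2, -4*y^2 + 3*z - 1)
At (-2, -2, -2): (-8, 18, -23).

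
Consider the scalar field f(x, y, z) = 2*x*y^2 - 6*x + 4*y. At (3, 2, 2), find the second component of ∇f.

28

(∇f)_2 = ∂f/∂y = 4*x*y + 4
At (3, 2, 2): 28.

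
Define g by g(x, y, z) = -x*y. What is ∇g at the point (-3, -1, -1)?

∂g/∂x = -y
∂g/∂y = -x
∂g/∂z = 0
∇g = (-y, -x, 0)
At (-3, -1, -1): (1, 3, 0).

(1, 3, 0)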